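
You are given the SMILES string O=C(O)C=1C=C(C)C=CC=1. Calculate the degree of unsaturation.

5

Molecular formula: C8H8O2.
DoU = (2C + 2 + N − H − X) / 2, where X is the halogen count and O/S are ignored.
    = (2·8 + 2 + 0 − 8 − 0) / 2 = 10 / 2 = 5.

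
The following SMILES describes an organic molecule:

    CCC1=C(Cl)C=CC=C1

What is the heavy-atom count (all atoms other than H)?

9

Every atom symbol written in the SMILES (organic subset) is one heavy atom; implicit H are not written.
Heavy atoms by element → C:8, Cl:1.
Total: 9.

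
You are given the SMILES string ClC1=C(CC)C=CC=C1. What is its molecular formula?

Walk through each heavy atom and fill implicit hydrogens from standard valence (C 4, N 3, O 2, S 2, halogen 1):
  atom 1: Cl (halogen, monovalent) → 0 H
  atom 2: C, bond orders sum to 4 (valence 4) → 0 H
  atom 3: C, bond orders sum to 4 (valence 4) → 0 H
  atom 4: C, bond orders sum to 2 (valence 4) → 2 H
  atom 5: C, bond orders sum to 1 (valence 4) → 3 H
  atom 6: C, bond orders sum to 3 (valence 4) → 1 H
  atom 7: C, bond orders sum to 3 (valence 4) → 1 H
  atom 8: C, bond orders sum to 3 (valence 4) → 1 H
  atom 9: C, bond orders sum to 3 (valence 4) → 1 H
Totals → C:8, H:9, Cl:1.
In Hill order: C8H9Cl.

C8H9Cl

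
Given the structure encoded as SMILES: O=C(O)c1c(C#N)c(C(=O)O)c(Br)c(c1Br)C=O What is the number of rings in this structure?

In SMILES, each pair of matching ring-closure digits denotes one ring-closing bond; the number of such bonds equals the number of independent rings.
Ring-closure bonds here: 1.

1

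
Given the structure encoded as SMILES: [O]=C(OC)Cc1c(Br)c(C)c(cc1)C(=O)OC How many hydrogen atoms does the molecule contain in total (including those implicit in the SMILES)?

13

Walk through each heavy atom and fill implicit hydrogens from standard valence (C 4, N 3, O 2, S 2, halogen 1); for lowercase aromatic atoms, an aromatic c carries 1 H when it has two neighbours and 0 H with three, and aromatic n carries 0 H:
  atom 1: O with explicit H count 0
  atom 2: C, bond orders sum to 4 (valence 4) → 0 H
  atom 3: O, bond orders sum to 2 (valence 2) → 0 H
  atom 4: C, bond orders sum to 1 (valence 4) → 3 H
  atom 5: C, bond orders sum to 2 (valence 4) → 2 H
  atom 6: aromatic c, 3 neighbours → 0 H
  atom 7: aromatic c, 3 neighbours → 0 H
  atom 8: Br (halogen, monovalent) → 0 H
  atom 9: aromatic c, 3 neighbours → 0 H
  atom 10: C, bond orders sum to 1 (valence 4) → 3 H
  atom 11: aromatic c, 3 neighbours → 0 H
  atom 12: aromatic c, 2 neighbours → 1 H
  atom 13: aromatic c, 2 neighbours → 1 H
  atom 14: C, bond orders sum to 4 (valence 4) → 0 H
  atom 15: O, bond orders sum to 2 (valence 2) → 0 H
  atom 16: O, bond orders sum to 2 (valence 2) → 0 H
  atom 17: C, bond orders sum to 1 (valence 4) → 3 H
Total hydrogens: 13.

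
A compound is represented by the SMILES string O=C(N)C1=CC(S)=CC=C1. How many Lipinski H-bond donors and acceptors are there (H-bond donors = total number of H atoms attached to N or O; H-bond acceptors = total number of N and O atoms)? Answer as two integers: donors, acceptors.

Donors: find every N or O and count the H atoms it carries.
  atom 1 (O): bond orders sum to 2 → 0 H
  atom 3 (N): bond orders sum to 1 → 2 H
Lipinski HBD = 2.
Acceptors: N atoms = 1, O atoms = 1 → HBA = 2.

2, 2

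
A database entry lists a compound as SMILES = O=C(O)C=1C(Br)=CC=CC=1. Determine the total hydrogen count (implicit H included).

Walk through each heavy atom and fill implicit hydrogens from standard valence (C 4, N 3, O 2, S 2, halogen 1):
  atom 1: O, bond orders sum to 2 (valence 2) → 0 H
  atom 2: C, bond orders sum to 4 (valence 4) → 0 H
  atom 3: O, bond orders sum to 1 (valence 2) → 1 H
  atom 4: C, bond orders sum to 4 (valence 4) → 0 H
  atom 5: C, bond orders sum to 4 (valence 4) → 0 H
  atom 6: Br (halogen, monovalent) → 0 H
  atom 7: C, bond orders sum to 3 (valence 4) → 1 H
  atom 8: C, bond orders sum to 3 (valence 4) → 1 H
  atom 9: C, bond orders sum to 3 (valence 4) → 1 H
  atom 10: C, bond orders sum to 3 (valence 4) → 1 H
Total hydrogens: 5.

5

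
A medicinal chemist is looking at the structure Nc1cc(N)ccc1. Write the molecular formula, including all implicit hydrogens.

Walk through each heavy atom and fill implicit hydrogens from standard valence (C 4, N 3, O 2, S 2, halogen 1); for lowercase aromatic atoms, an aromatic c carries 1 H when it has two neighbours and 0 H with three, and aromatic n carries 0 H:
  atom 1: N, bond orders sum to 1 (valence 3) → 2 H
  atom 2: aromatic c, 3 neighbours → 0 H
  atom 3: aromatic c, 2 neighbours → 1 H
  atom 4: aromatic c, 3 neighbours → 0 H
  atom 5: N, bond orders sum to 1 (valence 3) → 2 H
  atom 6: aromatic c, 2 neighbours → 1 H
  atom 7: aromatic c, 2 neighbours → 1 H
  atom 8: aromatic c, 2 neighbours → 1 H
Totals → C:6, H:8, N:2.
In Hill order: C6H8N2.

C6H8N2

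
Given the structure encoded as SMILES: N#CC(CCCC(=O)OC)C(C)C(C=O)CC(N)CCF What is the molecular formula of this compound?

C15H25FN2O3

Walk through each heavy atom and fill implicit hydrogens from standard valence (C 4, N 3, O 2, S 2, halogen 1):
  atom 1: N, bond orders sum to 3 (valence 3) → 0 H
  atom 2: C, bond orders sum to 4 (valence 4) → 0 H
  atom 3: C, bond orders sum to 3 (valence 4) → 1 H
  atom 4: C, bond orders sum to 2 (valence 4) → 2 H
  atom 5: C, bond orders sum to 2 (valence 4) → 2 H
  atom 6: C, bond orders sum to 2 (valence 4) → 2 H
  atom 7: C, bond orders sum to 4 (valence 4) → 0 H
  atom 8: O, bond orders sum to 2 (valence 2) → 0 H
  atom 9: O, bond orders sum to 2 (valence 2) → 0 H
  atom 10: C, bond orders sum to 1 (valence 4) → 3 H
  atom 11: C, bond orders sum to 3 (valence 4) → 1 H
  atom 12: C, bond orders sum to 1 (valence 4) → 3 H
  atom 13: C, bond orders sum to 3 (valence 4) → 1 H
  atom 14: C, bond orders sum to 3 (valence 4) → 1 H
  atom 15: O, bond orders sum to 2 (valence 2) → 0 H
  atom 16: C, bond orders sum to 2 (valence 4) → 2 H
  atom 17: C, bond orders sum to 3 (valence 4) → 1 H
  atom 18: N, bond orders sum to 1 (valence 3) → 2 H
  atom 19: C, bond orders sum to 2 (valence 4) → 2 H
  atom 20: C, bond orders sum to 2 (valence 4) → 2 H
  atom 21: F (halogen, monovalent) → 0 H
Totals → C:15, H:25, F:1, N:2, O:3.
In Hill order: C15H25FN2O3.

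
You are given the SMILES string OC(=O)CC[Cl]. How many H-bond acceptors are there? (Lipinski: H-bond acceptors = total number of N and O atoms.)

2

N atoms: 0; O atoms: 2.
Lipinski HBA = 0 + 2 = 2.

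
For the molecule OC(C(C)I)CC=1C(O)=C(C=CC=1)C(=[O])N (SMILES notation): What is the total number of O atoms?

Scan the SMILES for O atoms (remember two-letter symbols like Cl and Br are single atoms).
Oxygen count: 3.

3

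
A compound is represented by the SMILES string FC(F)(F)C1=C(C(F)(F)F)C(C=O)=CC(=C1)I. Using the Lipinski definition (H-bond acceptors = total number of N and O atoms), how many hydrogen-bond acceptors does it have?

1

N atoms: 0; O atoms: 1.
Lipinski HBA = 0 + 1 = 1.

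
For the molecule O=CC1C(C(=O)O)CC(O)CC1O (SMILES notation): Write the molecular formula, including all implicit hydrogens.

Walk through each heavy atom and fill implicit hydrogens from standard valence (C 4, N 3, O 2, S 2, halogen 1):
  atom 1: O, bond orders sum to 2 (valence 2) → 0 H
  atom 2: C, bond orders sum to 3 (valence 4) → 1 H
  atom 3: C, bond orders sum to 3 (valence 4) → 1 H
  atom 4: C, bond orders sum to 3 (valence 4) → 1 H
  atom 5: C, bond orders sum to 4 (valence 4) → 0 H
  atom 6: O, bond orders sum to 2 (valence 2) → 0 H
  atom 7: O, bond orders sum to 1 (valence 2) → 1 H
  atom 8: C, bond orders sum to 2 (valence 4) → 2 H
  atom 9: C, bond orders sum to 3 (valence 4) → 1 H
  atom 10: O, bond orders sum to 1 (valence 2) → 1 H
  atom 11: C, bond orders sum to 2 (valence 4) → 2 H
  atom 12: C, bond orders sum to 3 (valence 4) → 1 H
  atom 13: O, bond orders sum to 1 (valence 2) → 1 H
Totals → C:8, H:12, O:5.
In Hill order: C8H12O5.

C8H12O5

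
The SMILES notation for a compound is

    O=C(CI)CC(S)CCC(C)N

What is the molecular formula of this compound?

C8H16INOS

Walk through each heavy atom and fill implicit hydrogens from standard valence (C 4, N 3, O 2, S 2, halogen 1):
  atom 1: O, bond orders sum to 2 (valence 2) → 0 H
  atom 2: C, bond orders sum to 4 (valence 4) → 0 H
  atom 3: C, bond orders sum to 2 (valence 4) → 2 H
  atom 4: I (halogen, monovalent) → 0 H
  atom 5: C, bond orders sum to 2 (valence 4) → 2 H
  atom 6: C, bond orders sum to 3 (valence 4) → 1 H
  atom 7: S, bond orders sum to 1 (valence 2) → 1 H
  atom 8: C, bond orders sum to 2 (valence 4) → 2 H
  atom 9: C, bond orders sum to 2 (valence 4) → 2 H
  atom 10: C, bond orders sum to 3 (valence 4) → 1 H
  atom 11: C, bond orders sum to 1 (valence 4) → 3 H
  atom 12: N, bond orders sum to 1 (valence 3) → 2 H
Totals → C:8, H:16, I:1, N:1, O:1, S:1.
In Hill order: C8H16INOS.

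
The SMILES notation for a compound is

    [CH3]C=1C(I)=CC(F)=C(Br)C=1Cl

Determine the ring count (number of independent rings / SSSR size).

1

In SMILES, each pair of matching ring-closure digits denotes one ring-closing bond; the number of such bonds equals the number of independent rings.
Ring-closure bonds here: 1.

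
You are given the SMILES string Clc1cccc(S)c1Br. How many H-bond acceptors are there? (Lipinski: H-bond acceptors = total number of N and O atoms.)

N atoms: 0; O atoms: 0.
Lipinski HBA = 0 + 0 = 0.

0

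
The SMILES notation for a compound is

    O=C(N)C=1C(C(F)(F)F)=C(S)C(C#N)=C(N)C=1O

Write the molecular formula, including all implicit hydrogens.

Walk through each heavy atom and fill implicit hydrogens from standard valence (C 4, N 3, O 2, S 2, halogen 1):
  atom 1: O, bond orders sum to 2 (valence 2) → 0 H
  atom 2: C, bond orders sum to 4 (valence 4) → 0 H
  atom 3: N, bond orders sum to 1 (valence 3) → 2 H
  atom 4: C, bond orders sum to 4 (valence 4) → 0 H
  atom 5: C, bond orders sum to 4 (valence 4) → 0 H
  atom 6: C, bond orders sum to 4 (valence 4) → 0 H
  atom 7: F (halogen, monovalent) → 0 H
  atom 8: F (halogen, monovalent) → 0 H
  atom 9: F (halogen, monovalent) → 0 H
  atom 10: C, bond orders sum to 4 (valence 4) → 0 H
  atom 11: S, bond orders sum to 1 (valence 2) → 1 H
  atom 12: C, bond orders sum to 4 (valence 4) → 0 H
  atom 13: C, bond orders sum to 4 (valence 4) → 0 H
  atom 14: N, bond orders sum to 3 (valence 3) → 0 H
  atom 15: C, bond orders sum to 4 (valence 4) → 0 H
  atom 16: N, bond orders sum to 1 (valence 3) → 2 H
  atom 17: C, bond orders sum to 4 (valence 4) → 0 H
  atom 18: O, bond orders sum to 1 (valence 2) → 1 H
Totals → C:9, H:6, F:3, N:3, O:2, S:1.

C9H6F3N3O2S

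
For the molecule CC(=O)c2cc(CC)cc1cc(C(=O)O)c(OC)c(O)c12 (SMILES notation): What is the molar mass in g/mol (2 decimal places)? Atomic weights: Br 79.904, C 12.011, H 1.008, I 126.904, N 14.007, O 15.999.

288.30 g/mol

First, the molecular formula is C16H16O5 (counting implicit H from valence).
  C: 16 × 12.011 = 192.176
  H: 16 × 1.008 = 16.128
  O: 5 × 15.999 = 79.995
Sum: 16×12.011 + 16×1.008 + 5×15.999 = 288.299 → 288.30 g/mol.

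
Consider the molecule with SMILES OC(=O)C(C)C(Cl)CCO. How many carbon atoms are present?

Count every carbon token in the SMILES (each C, including those in ring-closure positions and inside branches).
Carbon count: 6.

6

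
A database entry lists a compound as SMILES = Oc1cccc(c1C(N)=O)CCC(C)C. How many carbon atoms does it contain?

12

Count every carbon token in the SMILES (each C, including those in ring-closure positions and inside branches).
Carbon count: 12.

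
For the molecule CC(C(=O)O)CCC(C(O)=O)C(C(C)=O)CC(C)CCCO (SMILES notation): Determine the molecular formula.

C16H28O6

Walk through each heavy atom and fill implicit hydrogens from standard valence (C 4, N 3, O 2, S 2, halogen 1):
  atom 1: C, bond orders sum to 1 (valence 4) → 3 H
  atom 2: C, bond orders sum to 3 (valence 4) → 1 H
  atom 3: C, bond orders sum to 4 (valence 4) → 0 H
  atom 4: O, bond orders sum to 2 (valence 2) → 0 H
  atom 5: O, bond orders sum to 1 (valence 2) → 1 H
  atom 6: C, bond orders sum to 2 (valence 4) → 2 H
  atom 7: C, bond orders sum to 2 (valence 4) → 2 H
  atom 8: C, bond orders sum to 3 (valence 4) → 1 H
  atom 9: C, bond orders sum to 4 (valence 4) → 0 H
  atom 10: O, bond orders sum to 1 (valence 2) → 1 H
  atom 11: O, bond orders sum to 2 (valence 2) → 0 H
  atom 12: C, bond orders sum to 3 (valence 4) → 1 H
  atom 13: C, bond orders sum to 4 (valence 4) → 0 H
  atom 14: C, bond orders sum to 1 (valence 4) → 3 H
  atom 15: O, bond orders sum to 2 (valence 2) → 0 H
  atom 16: C, bond orders sum to 2 (valence 4) → 2 H
  atom 17: C, bond orders sum to 3 (valence 4) → 1 H
  atom 18: C, bond orders sum to 1 (valence 4) → 3 H
  atom 19: C, bond orders sum to 2 (valence 4) → 2 H
  atom 20: C, bond orders sum to 2 (valence 4) → 2 H
  atom 21: C, bond orders sum to 2 (valence 4) → 2 H
  atom 22: O, bond orders sum to 1 (valence 2) → 1 H
Totals → C:16, H:28, O:6.
In Hill order: C16H28O6.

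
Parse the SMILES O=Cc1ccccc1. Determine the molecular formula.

Walk through each heavy atom and fill implicit hydrogens from standard valence (C 4, N 3, O 2, S 2, halogen 1); for lowercase aromatic atoms, an aromatic c carries 1 H when it has two neighbours and 0 H with three, and aromatic n carries 0 H:
  atom 1: O, bond orders sum to 2 (valence 2) → 0 H
  atom 2: C, bond orders sum to 3 (valence 4) → 1 H
  atom 3: aromatic c, 3 neighbours → 0 H
  atom 4: aromatic c, 2 neighbours → 1 H
  atom 5: aromatic c, 2 neighbours → 1 H
  atom 6: aromatic c, 2 neighbours → 1 H
  atom 7: aromatic c, 2 neighbours → 1 H
  atom 8: aromatic c, 2 neighbours → 1 H
Totals → C:7, H:6, O:1.
In Hill order: C7H6O.

C7H6O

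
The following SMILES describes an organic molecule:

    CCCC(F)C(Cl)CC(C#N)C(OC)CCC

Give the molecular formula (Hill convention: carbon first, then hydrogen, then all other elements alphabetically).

Walk through each heavy atom and fill implicit hydrogens from standard valence (C 4, N 3, O 2, S 2, halogen 1):
  atom 1: C, bond orders sum to 1 (valence 4) → 3 H
  atom 2: C, bond orders sum to 2 (valence 4) → 2 H
  atom 3: C, bond orders sum to 2 (valence 4) → 2 H
  atom 4: C, bond orders sum to 3 (valence 4) → 1 H
  atom 5: F (halogen, monovalent) → 0 H
  atom 6: C, bond orders sum to 3 (valence 4) → 1 H
  atom 7: Cl (halogen, monovalent) → 0 H
  atom 8: C, bond orders sum to 2 (valence 4) → 2 H
  atom 9: C, bond orders sum to 3 (valence 4) → 1 H
  atom 10: C, bond orders sum to 4 (valence 4) → 0 H
  atom 11: N, bond orders sum to 3 (valence 3) → 0 H
  atom 12: C, bond orders sum to 3 (valence 4) → 1 H
  atom 13: O, bond orders sum to 2 (valence 2) → 0 H
  atom 14: C, bond orders sum to 1 (valence 4) → 3 H
  atom 15: C, bond orders sum to 2 (valence 4) → 2 H
  atom 16: C, bond orders sum to 2 (valence 4) → 2 H
  atom 17: C, bond orders sum to 1 (valence 4) → 3 H
Totals → C:13, H:23, Cl:1, F:1, N:1, O:1.
In Hill order: C13H23ClFNO.

C13H23ClFNO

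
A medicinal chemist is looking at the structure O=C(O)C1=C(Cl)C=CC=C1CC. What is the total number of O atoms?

Scan the SMILES for O atoms (remember two-letter symbols like Cl and Br are single atoms).
Oxygen count: 2.

2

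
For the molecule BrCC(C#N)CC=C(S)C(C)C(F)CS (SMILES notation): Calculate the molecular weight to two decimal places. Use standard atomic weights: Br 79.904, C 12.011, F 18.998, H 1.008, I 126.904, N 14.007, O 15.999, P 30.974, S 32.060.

312.26 g/mol

First, the molecular formula is C10H15BrFNS2 (counting implicit H from valence).
  Br: 1 × 79.904 = 79.904
  C: 10 × 12.011 = 120.110
  F: 1 × 18.998 = 18.998
  H: 15 × 1.008 = 15.120
  N: 1 × 14.007 = 14.007
  S: 2 × 32.060 = 64.120
Sum: 1×79.904 + 10×12.011 + 1×18.998 + 15×1.008 + 1×14.007 + 2×32.060 = 312.259 → 312.26 g/mol.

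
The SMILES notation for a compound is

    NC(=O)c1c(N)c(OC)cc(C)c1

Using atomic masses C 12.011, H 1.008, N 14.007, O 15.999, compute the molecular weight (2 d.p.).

First, the molecular formula is C9H12N2O2 (counting implicit H from valence).
  C: 9 × 12.011 = 108.099
  H: 12 × 1.008 = 12.096
  N: 2 × 14.007 = 28.014
  O: 2 × 15.999 = 31.998
Sum: 9×12.011 + 12×1.008 + 2×14.007 + 2×15.999 = 180.207 → 180.21 g/mol.

180.21 g/mol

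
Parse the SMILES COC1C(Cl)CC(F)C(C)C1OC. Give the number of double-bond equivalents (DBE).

Degree of unsaturation = (number of rings) + (number of π bonds).
Ring closures in the SMILES: 1.
π bonds: none → 0 DoU from unsaturation.
Total DoU = 1 + 0 = 1.

1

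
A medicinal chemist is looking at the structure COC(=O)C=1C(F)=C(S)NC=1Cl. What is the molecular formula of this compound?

C6H5ClFNO2S

Walk through each heavy atom and fill implicit hydrogens from standard valence (C 4, N 3, O 2, S 2, halogen 1):
  atom 1: C, bond orders sum to 1 (valence 4) → 3 H
  atom 2: O, bond orders sum to 2 (valence 2) → 0 H
  atom 3: C, bond orders sum to 4 (valence 4) → 0 H
  atom 4: O, bond orders sum to 2 (valence 2) → 0 H
  atom 5: C, bond orders sum to 4 (valence 4) → 0 H
  atom 6: C, bond orders sum to 4 (valence 4) → 0 H
  atom 7: F (halogen, monovalent) → 0 H
  atom 8: C, bond orders sum to 4 (valence 4) → 0 H
  atom 9: S, bond orders sum to 1 (valence 2) → 1 H
  atom 10: N, bond orders sum to 2 (valence 3) → 1 H
  atom 11: C, bond orders sum to 4 (valence 4) → 0 H
  atom 12: Cl (halogen, monovalent) → 0 H
Totals → C:6, H:5, Cl:1, F:1, N:1, O:2, S:1.
In Hill order: C6H5ClFNO2S.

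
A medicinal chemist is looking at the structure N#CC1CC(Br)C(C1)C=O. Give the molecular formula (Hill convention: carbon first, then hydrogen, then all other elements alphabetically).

C7H8BrNO

Walk through each heavy atom and fill implicit hydrogens from standard valence (C 4, N 3, O 2, S 2, halogen 1):
  atom 1: N, bond orders sum to 3 (valence 3) → 0 H
  atom 2: C, bond orders sum to 4 (valence 4) → 0 H
  atom 3: C, bond orders sum to 3 (valence 4) → 1 H
  atom 4: C, bond orders sum to 2 (valence 4) → 2 H
  atom 5: C, bond orders sum to 3 (valence 4) → 1 H
  atom 6: Br (halogen, monovalent) → 0 H
  atom 7: C, bond orders sum to 3 (valence 4) → 1 H
  atom 8: C, bond orders sum to 2 (valence 4) → 2 H
  atom 9: C, bond orders sum to 3 (valence 4) → 1 H
  atom 10: O, bond orders sum to 2 (valence 2) → 0 H
Totals → C:7, H:8, Br:1, N:1, O:1.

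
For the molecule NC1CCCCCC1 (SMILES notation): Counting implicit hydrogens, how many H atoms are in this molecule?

Walk through each heavy atom and fill implicit hydrogens from standard valence (C 4, N 3, O 2, S 2, halogen 1):
  atom 1: N, bond orders sum to 1 (valence 3) → 2 H
  atom 2: C, bond orders sum to 3 (valence 4) → 1 H
  atom 3: C, bond orders sum to 2 (valence 4) → 2 H
  atom 4: C, bond orders sum to 2 (valence 4) → 2 H
  atom 5: C, bond orders sum to 2 (valence 4) → 2 H
  atom 6: C, bond orders sum to 2 (valence 4) → 2 H
  atom 7: C, bond orders sum to 2 (valence 4) → 2 H
  atom 8: C, bond orders sum to 2 (valence 4) → 2 H
Total hydrogens: 15.

15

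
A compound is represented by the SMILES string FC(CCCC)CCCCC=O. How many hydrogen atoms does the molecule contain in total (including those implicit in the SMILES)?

19

Walk through each heavy atom and fill implicit hydrogens from standard valence (C 4, N 3, O 2, S 2, halogen 1):
  atom 1: F (halogen, monovalent) → 0 H
  atom 2: C, bond orders sum to 3 (valence 4) → 1 H
  atom 3: C, bond orders sum to 2 (valence 4) → 2 H
  atom 4: C, bond orders sum to 2 (valence 4) → 2 H
  atom 5: C, bond orders sum to 2 (valence 4) → 2 H
  atom 6: C, bond orders sum to 1 (valence 4) → 3 H
  atom 7: C, bond orders sum to 2 (valence 4) → 2 H
  atom 8: C, bond orders sum to 2 (valence 4) → 2 H
  atom 9: C, bond orders sum to 2 (valence 4) → 2 H
  atom 10: C, bond orders sum to 2 (valence 4) → 2 H
  atom 11: C, bond orders sum to 3 (valence 4) → 1 H
  atom 12: O, bond orders sum to 2 (valence 2) → 0 H
Total hydrogens: 19.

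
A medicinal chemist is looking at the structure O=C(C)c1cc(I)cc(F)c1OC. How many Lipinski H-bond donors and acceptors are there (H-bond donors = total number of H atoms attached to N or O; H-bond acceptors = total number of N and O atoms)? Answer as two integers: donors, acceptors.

Donors: find every N or O and count the H atoms it carries.
  atom 1 (O): bond orders sum to 2 → 0 H
  atom 12 (O): bond orders sum to 2 → 0 H
Lipinski HBD = 0.
Acceptors: N atoms = 0, O atoms = 2 → HBA = 2.

0, 2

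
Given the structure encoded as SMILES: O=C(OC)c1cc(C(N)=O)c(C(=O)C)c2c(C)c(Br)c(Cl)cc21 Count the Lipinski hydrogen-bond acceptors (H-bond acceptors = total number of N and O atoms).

5

N atoms: 1; O atoms: 4.
Lipinski HBA = 1 + 4 = 5.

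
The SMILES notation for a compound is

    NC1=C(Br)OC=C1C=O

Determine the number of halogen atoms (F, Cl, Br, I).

1

Halogen atoms appear at heavy-atom position 4 (1×Br).
Other groups present: 1 aldehyde, 1 primary amine.
Halogen count: 1.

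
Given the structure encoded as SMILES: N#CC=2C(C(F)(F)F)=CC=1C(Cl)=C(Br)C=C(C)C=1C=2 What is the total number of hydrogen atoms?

Walk through each heavy atom and fill implicit hydrogens from standard valence (C 4, N 3, O 2, S 2, halogen 1):
  atom 1: N, bond orders sum to 3 (valence 3) → 0 H
  atom 2: C, bond orders sum to 4 (valence 4) → 0 H
  atom 3: C, bond orders sum to 4 (valence 4) → 0 H
  atom 4: C, bond orders sum to 4 (valence 4) → 0 H
  atom 5: C, bond orders sum to 4 (valence 4) → 0 H
  atom 6: F (halogen, monovalent) → 0 H
  atom 7: F (halogen, monovalent) → 0 H
  atom 8: F (halogen, monovalent) → 0 H
  atom 9: C, bond orders sum to 3 (valence 4) → 1 H
  atom 10: C, bond orders sum to 4 (valence 4) → 0 H
  atom 11: C, bond orders sum to 4 (valence 4) → 0 H
  atom 12: Cl (halogen, monovalent) → 0 H
  atom 13: C, bond orders sum to 4 (valence 4) → 0 H
  atom 14: Br (halogen, monovalent) → 0 H
  atom 15: C, bond orders sum to 3 (valence 4) → 1 H
  atom 16: C, bond orders sum to 4 (valence 4) → 0 H
  atom 17: C, bond orders sum to 1 (valence 4) → 3 H
  atom 18: C, bond orders sum to 4 (valence 4) → 0 H
  atom 19: C, bond orders sum to 3 (valence 4) → 1 H
Total hydrogens: 6.

6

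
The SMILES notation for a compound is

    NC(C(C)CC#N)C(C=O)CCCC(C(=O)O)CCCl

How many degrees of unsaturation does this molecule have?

Molecular formula: C14H23ClN2O3.
DoU = (2C + 2 + N − H − X) / 2, where X is the halogen count and O/S are ignored.
    = (2·14 + 2 + 2 − 23 − 1) / 2 = 8 / 2 = 4.

4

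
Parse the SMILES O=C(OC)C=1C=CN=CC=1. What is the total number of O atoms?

2

Scan the SMILES for O atoms (remember two-letter symbols like Cl and Br are single atoms).
Oxygen count: 2.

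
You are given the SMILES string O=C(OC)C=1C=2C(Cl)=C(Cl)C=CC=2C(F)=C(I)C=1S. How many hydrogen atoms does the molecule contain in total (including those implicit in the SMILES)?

Walk through each heavy atom and fill implicit hydrogens from standard valence (C 4, N 3, O 2, S 2, halogen 1):
  atom 1: O, bond orders sum to 2 (valence 2) → 0 H
  atom 2: C, bond orders sum to 4 (valence 4) → 0 H
  atom 3: O, bond orders sum to 2 (valence 2) → 0 H
  atom 4: C, bond orders sum to 1 (valence 4) → 3 H
  atom 5: C, bond orders sum to 4 (valence 4) → 0 H
  atom 6: C, bond orders sum to 4 (valence 4) → 0 H
  atom 7: C, bond orders sum to 4 (valence 4) → 0 H
  atom 8: Cl (halogen, monovalent) → 0 H
  atom 9: C, bond orders sum to 4 (valence 4) → 0 H
  atom 10: Cl (halogen, monovalent) → 0 H
  atom 11: C, bond orders sum to 3 (valence 4) → 1 H
  atom 12: C, bond orders sum to 3 (valence 4) → 1 H
  atom 13: C, bond orders sum to 4 (valence 4) → 0 H
  atom 14: C, bond orders sum to 4 (valence 4) → 0 H
  atom 15: F (halogen, monovalent) → 0 H
  atom 16: C, bond orders sum to 4 (valence 4) → 0 H
  atom 17: I (halogen, monovalent) → 0 H
  atom 18: C, bond orders sum to 4 (valence 4) → 0 H
  atom 19: S, bond orders sum to 1 (valence 2) → 1 H
Total hydrogens: 6.

6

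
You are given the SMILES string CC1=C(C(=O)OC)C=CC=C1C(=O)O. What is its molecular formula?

Walk through each heavy atom and fill implicit hydrogens from standard valence (C 4, N 3, O 2, S 2, halogen 1):
  atom 1: C, bond orders sum to 1 (valence 4) → 3 H
  atom 2: C, bond orders sum to 4 (valence 4) → 0 H
  atom 3: C, bond orders sum to 4 (valence 4) → 0 H
  atom 4: C, bond orders sum to 4 (valence 4) → 0 H
  atom 5: O, bond orders sum to 2 (valence 2) → 0 H
  atom 6: O, bond orders sum to 2 (valence 2) → 0 H
  atom 7: C, bond orders sum to 1 (valence 4) → 3 H
  atom 8: C, bond orders sum to 3 (valence 4) → 1 H
  atom 9: C, bond orders sum to 3 (valence 4) → 1 H
  atom 10: C, bond orders sum to 3 (valence 4) → 1 H
  atom 11: C, bond orders sum to 4 (valence 4) → 0 H
  atom 12: C, bond orders sum to 4 (valence 4) → 0 H
  atom 13: O, bond orders sum to 2 (valence 2) → 0 H
  atom 14: O, bond orders sum to 1 (valence 2) → 1 H
Totals → C:10, H:10, O:4.

C10H10O4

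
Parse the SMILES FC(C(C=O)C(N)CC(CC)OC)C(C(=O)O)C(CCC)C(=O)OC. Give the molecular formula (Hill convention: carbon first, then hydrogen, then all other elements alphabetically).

C17H30FNO6

Walk through each heavy atom and fill implicit hydrogens from standard valence (C 4, N 3, O 2, S 2, halogen 1):
  atom 1: F (halogen, monovalent) → 0 H
  atom 2: C, bond orders sum to 3 (valence 4) → 1 H
  atom 3: C, bond orders sum to 3 (valence 4) → 1 H
  atom 4: C, bond orders sum to 3 (valence 4) → 1 H
  atom 5: O, bond orders sum to 2 (valence 2) → 0 H
  atom 6: C, bond orders sum to 3 (valence 4) → 1 H
  atom 7: N, bond orders sum to 1 (valence 3) → 2 H
  atom 8: C, bond orders sum to 2 (valence 4) → 2 H
  atom 9: C, bond orders sum to 3 (valence 4) → 1 H
  atom 10: C, bond orders sum to 2 (valence 4) → 2 H
  atom 11: C, bond orders sum to 1 (valence 4) → 3 H
  atom 12: O, bond orders sum to 2 (valence 2) → 0 H
  atom 13: C, bond orders sum to 1 (valence 4) → 3 H
  atom 14: C, bond orders sum to 3 (valence 4) → 1 H
  atom 15: C, bond orders sum to 4 (valence 4) → 0 H
  atom 16: O, bond orders sum to 2 (valence 2) → 0 H
  atom 17: O, bond orders sum to 1 (valence 2) → 1 H
  atom 18: C, bond orders sum to 3 (valence 4) → 1 H
  atom 19: C, bond orders sum to 2 (valence 4) → 2 H
  atom 20: C, bond orders sum to 2 (valence 4) → 2 H
  atom 21: C, bond orders sum to 1 (valence 4) → 3 H
  atom 22: C, bond orders sum to 4 (valence 4) → 0 H
  atom 23: O, bond orders sum to 2 (valence 2) → 0 H
  atom 24: O, bond orders sum to 2 (valence 2) → 0 H
  atom 25: C, bond orders sum to 1 (valence 4) → 3 H
Totals → C:17, H:30, F:1, N:1, O:6.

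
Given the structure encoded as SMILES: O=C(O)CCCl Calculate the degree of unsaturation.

Molecular formula: C3H5ClO2.
DoU = (2C + 2 + N − H − X) / 2, where X is the halogen count and O/S are ignored.
    = (2·3 + 2 + 0 − 5 − 1) / 2 = 2 / 2 = 1.

1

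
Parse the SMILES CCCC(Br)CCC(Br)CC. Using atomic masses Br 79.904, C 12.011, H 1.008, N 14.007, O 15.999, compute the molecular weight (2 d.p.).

First, the molecular formula is C9H18Br2 (counting implicit H from valence).
  Br: 2 × 79.904 = 159.808
  C: 9 × 12.011 = 108.099
  H: 18 × 1.008 = 18.144
Sum: 2×79.904 + 9×12.011 + 18×1.008 = 286.051 → 286.05 g/mol.

286.05 g/mol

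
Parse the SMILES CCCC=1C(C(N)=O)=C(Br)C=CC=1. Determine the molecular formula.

Walk through each heavy atom and fill implicit hydrogens from standard valence (C 4, N 3, O 2, S 2, halogen 1):
  atom 1: C, bond orders sum to 1 (valence 4) → 3 H
  atom 2: C, bond orders sum to 2 (valence 4) → 2 H
  atom 3: C, bond orders sum to 2 (valence 4) → 2 H
  atom 4: C, bond orders sum to 4 (valence 4) → 0 H
  atom 5: C, bond orders sum to 4 (valence 4) → 0 H
  atom 6: C, bond orders sum to 4 (valence 4) → 0 H
  atom 7: N, bond orders sum to 1 (valence 3) → 2 H
  atom 8: O, bond orders sum to 2 (valence 2) → 0 H
  atom 9: C, bond orders sum to 4 (valence 4) → 0 H
  atom 10: Br (halogen, monovalent) → 0 H
  atom 11: C, bond orders sum to 3 (valence 4) → 1 H
  atom 12: C, bond orders sum to 3 (valence 4) → 1 H
  atom 13: C, bond orders sum to 3 (valence 4) → 1 H
Totals → C:10, H:12, Br:1, N:1, O:1.

C10H12BrNO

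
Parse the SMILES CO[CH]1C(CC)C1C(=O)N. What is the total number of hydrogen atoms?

Walk through each heavy atom and fill implicit hydrogens from standard valence (C 4, N 3, O 2, S 2, halogen 1):
  atom 1: C, bond orders sum to 1 (valence 4) → 3 H
  atom 2: O, bond orders sum to 2 (valence 2) → 0 H
  atom 3: C with explicit H count 1
  atom 4: C, bond orders sum to 3 (valence 4) → 1 H
  atom 5: C, bond orders sum to 2 (valence 4) → 2 H
  atom 6: C, bond orders sum to 1 (valence 4) → 3 H
  atom 7: C, bond orders sum to 3 (valence 4) → 1 H
  atom 8: C, bond orders sum to 4 (valence 4) → 0 H
  atom 9: O, bond orders sum to 2 (valence 2) → 0 H
  atom 10: N, bond orders sum to 1 (valence 3) → 2 H
Total hydrogens: 13.

13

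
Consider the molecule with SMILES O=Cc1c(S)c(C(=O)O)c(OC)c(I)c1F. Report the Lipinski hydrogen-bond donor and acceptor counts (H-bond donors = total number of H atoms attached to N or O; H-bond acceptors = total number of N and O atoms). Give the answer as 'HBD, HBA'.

1, 4

Donors: find every N or O and count the H atoms it carries.
  atom 1 (O): bond orders sum to 2 → 0 H
  atom 8 (O): bond orders sum to 2 → 0 H
  atom 9 (O): bond orders sum to 1 → 1 H
  atom 11 (O): bond orders sum to 2 → 0 H
Lipinski HBD = 1.
Acceptors: N atoms = 0, O atoms = 4 → HBA = 4.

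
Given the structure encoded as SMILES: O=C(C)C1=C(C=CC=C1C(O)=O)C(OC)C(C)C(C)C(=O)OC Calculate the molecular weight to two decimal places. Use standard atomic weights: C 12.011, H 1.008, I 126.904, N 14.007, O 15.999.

First, the molecular formula is C17H22O6 (counting implicit H from valence).
  C: 17 × 12.011 = 204.187
  H: 22 × 1.008 = 22.176
  O: 6 × 15.999 = 95.994
Sum: 17×12.011 + 22×1.008 + 6×15.999 = 322.357 → 322.36 g/mol.

322.36 g/mol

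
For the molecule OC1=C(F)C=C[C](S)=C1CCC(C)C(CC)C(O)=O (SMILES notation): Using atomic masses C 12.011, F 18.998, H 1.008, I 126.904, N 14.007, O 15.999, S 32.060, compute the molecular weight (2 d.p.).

286.36 g/mol

First, the molecular formula is C14H19FO3S (counting implicit H from valence).
  C: 14 × 12.011 = 168.154
  F: 1 × 18.998 = 18.998
  H: 19 × 1.008 = 19.152
  O: 3 × 15.999 = 47.997
  S: 1 × 32.060 = 32.060
Sum: 14×12.011 + 1×18.998 + 19×1.008 + 3×15.999 + 1×32.060 = 286.361 → 286.36 g/mol.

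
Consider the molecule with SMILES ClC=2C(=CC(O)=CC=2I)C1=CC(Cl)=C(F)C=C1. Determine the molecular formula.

C12H6Cl2FIO

Walk through each heavy atom and fill implicit hydrogens from standard valence (C 4, N 3, O 2, S 2, halogen 1):
  atom 1: Cl (halogen, monovalent) → 0 H
  atom 2: C, bond orders sum to 4 (valence 4) → 0 H
  atom 3: C, bond orders sum to 4 (valence 4) → 0 H
  atom 4: C, bond orders sum to 3 (valence 4) → 1 H
  atom 5: C, bond orders sum to 4 (valence 4) → 0 H
  atom 6: O, bond orders sum to 1 (valence 2) → 1 H
  atom 7: C, bond orders sum to 3 (valence 4) → 1 H
  atom 8: C, bond orders sum to 4 (valence 4) → 0 H
  atom 9: I (halogen, monovalent) → 0 H
  atom 10: C, bond orders sum to 4 (valence 4) → 0 H
  atom 11: C, bond orders sum to 3 (valence 4) → 1 H
  atom 12: C, bond orders sum to 4 (valence 4) → 0 H
  atom 13: Cl (halogen, monovalent) → 0 H
  atom 14: C, bond orders sum to 4 (valence 4) → 0 H
  atom 15: F (halogen, monovalent) → 0 H
  atom 16: C, bond orders sum to 3 (valence 4) → 1 H
  atom 17: C, bond orders sum to 3 (valence 4) → 1 H
Totals → C:12, H:6, Cl:2, F:1, I:1, O:1.
In Hill order: C12H6Cl2FIO.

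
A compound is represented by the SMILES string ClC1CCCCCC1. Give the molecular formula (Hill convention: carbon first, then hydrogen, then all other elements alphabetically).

C7H13Cl

Walk through each heavy atom and fill implicit hydrogens from standard valence (C 4, N 3, O 2, S 2, halogen 1):
  atom 1: Cl (halogen, monovalent) → 0 H
  atom 2: C, bond orders sum to 3 (valence 4) → 1 H
  atom 3: C, bond orders sum to 2 (valence 4) → 2 H
  atom 4: C, bond orders sum to 2 (valence 4) → 2 H
  atom 5: C, bond orders sum to 2 (valence 4) → 2 H
  atom 6: C, bond orders sum to 2 (valence 4) → 2 H
  atom 7: C, bond orders sum to 2 (valence 4) → 2 H
  atom 8: C, bond orders sum to 2 (valence 4) → 2 H
Totals → C:7, H:13, Cl:1.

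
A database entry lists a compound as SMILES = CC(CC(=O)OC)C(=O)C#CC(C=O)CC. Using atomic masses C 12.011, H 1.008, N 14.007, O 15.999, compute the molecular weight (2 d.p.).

224.26 g/mol

First, the molecular formula is C12H16O4 (counting implicit H from valence).
  C: 12 × 12.011 = 144.132
  H: 16 × 1.008 = 16.128
  O: 4 × 15.999 = 63.996
Sum: 12×12.011 + 16×1.008 + 4×15.999 = 224.256 → 224.26 g/mol.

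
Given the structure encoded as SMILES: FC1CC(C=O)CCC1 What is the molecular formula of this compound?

C7H11FO

Walk through each heavy atom and fill implicit hydrogens from standard valence (C 4, N 3, O 2, S 2, halogen 1):
  atom 1: F (halogen, monovalent) → 0 H
  atom 2: C, bond orders sum to 3 (valence 4) → 1 H
  atom 3: C, bond orders sum to 2 (valence 4) → 2 H
  atom 4: C, bond orders sum to 3 (valence 4) → 1 H
  atom 5: C, bond orders sum to 3 (valence 4) → 1 H
  atom 6: O, bond orders sum to 2 (valence 2) → 0 H
  atom 7: C, bond orders sum to 2 (valence 4) → 2 H
  atom 8: C, bond orders sum to 2 (valence 4) → 2 H
  atom 9: C, bond orders sum to 2 (valence 4) → 2 H
Totals → C:7, H:11, F:1, O:1.
In Hill order: C7H11FO.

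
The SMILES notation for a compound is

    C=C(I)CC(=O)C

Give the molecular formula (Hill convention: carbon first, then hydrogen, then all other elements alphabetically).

Walk through each heavy atom and fill implicit hydrogens from standard valence (C 4, N 3, O 2, S 2, halogen 1):
  atom 1: C, bond orders sum to 2 (valence 4) → 2 H
  atom 2: C, bond orders sum to 4 (valence 4) → 0 H
  atom 3: I (halogen, monovalent) → 0 H
  atom 4: C, bond orders sum to 2 (valence 4) → 2 H
  atom 5: C, bond orders sum to 4 (valence 4) → 0 H
  atom 6: O, bond orders sum to 2 (valence 2) → 0 H
  atom 7: C, bond orders sum to 1 (valence 4) → 3 H
Totals → C:5, H:7, I:1, O:1.

C5H7IO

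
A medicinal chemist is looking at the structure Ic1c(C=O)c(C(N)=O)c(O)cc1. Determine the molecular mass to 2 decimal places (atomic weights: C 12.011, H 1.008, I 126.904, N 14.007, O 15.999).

First, the molecular formula is C8H6INO3 (counting implicit H from valence).
  C: 8 × 12.011 = 96.088
  H: 6 × 1.008 = 6.048
  I: 1 × 126.904 = 126.904
  N: 1 × 14.007 = 14.007
  O: 3 × 15.999 = 47.997
Sum: 8×12.011 + 6×1.008 + 1×126.904 + 1×14.007 + 3×15.999 = 291.044 → 291.04 g/mol.

291.04 g/mol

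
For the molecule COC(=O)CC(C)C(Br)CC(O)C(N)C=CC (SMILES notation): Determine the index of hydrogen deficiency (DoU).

2

Molecular formula: C12H22BrNO3.
DoU = (2C + 2 + N − H − X) / 2, where X is the halogen count and O/S are ignored.
    = (2·12 + 2 + 1 − 22 − 1) / 2 = 4 / 2 = 2.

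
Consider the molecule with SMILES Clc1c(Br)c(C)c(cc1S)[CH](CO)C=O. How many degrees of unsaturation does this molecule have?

Molecular formula: C10H10BrClO2S.
DoU = (2C + 2 + N − H − X) / 2, where X is the halogen count and O/S are ignored.
    = (2·10 + 2 + 0 − 10 − 2) / 2 = 10 / 2 = 5.

5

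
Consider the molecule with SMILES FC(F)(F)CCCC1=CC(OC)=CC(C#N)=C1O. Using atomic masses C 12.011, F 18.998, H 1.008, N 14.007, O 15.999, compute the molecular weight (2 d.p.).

259.23 g/mol

First, the molecular formula is C12H12F3NO2 (counting implicit H from valence).
  C: 12 × 12.011 = 144.132
  F: 3 × 18.998 = 56.994
  H: 12 × 1.008 = 12.096
  N: 1 × 14.007 = 14.007
  O: 2 × 15.999 = 31.998
Sum: 12×12.011 + 3×18.998 + 12×1.008 + 1×14.007 + 2×15.999 = 259.227 → 259.23 g/mol.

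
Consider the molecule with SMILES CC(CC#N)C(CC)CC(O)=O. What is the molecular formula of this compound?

Walk through each heavy atom and fill implicit hydrogens from standard valence (C 4, N 3, O 2, S 2, halogen 1):
  atom 1: C, bond orders sum to 1 (valence 4) → 3 H
  atom 2: C, bond orders sum to 3 (valence 4) → 1 H
  atom 3: C, bond orders sum to 2 (valence 4) → 2 H
  atom 4: C, bond orders sum to 4 (valence 4) → 0 H
  atom 5: N, bond orders sum to 3 (valence 3) → 0 H
  atom 6: C, bond orders sum to 3 (valence 4) → 1 H
  atom 7: C, bond orders sum to 2 (valence 4) → 2 H
  atom 8: C, bond orders sum to 1 (valence 4) → 3 H
  atom 9: C, bond orders sum to 2 (valence 4) → 2 H
  atom 10: C, bond orders sum to 4 (valence 4) → 0 H
  atom 11: O, bond orders sum to 1 (valence 2) → 1 H
  atom 12: O, bond orders sum to 2 (valence 2) → 0 H
Totals → C:9, H:15, N:1, O:2.
In Hill order: C9H15NO2.

C9H15NO2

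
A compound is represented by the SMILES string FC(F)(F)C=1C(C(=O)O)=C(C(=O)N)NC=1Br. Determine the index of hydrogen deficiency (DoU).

5

Degree of unsaturation = (number of rings) + (number of π bonds).
Ring closures in the SMILES: 1.
π bonds: 4 double bonds (each 1 DoU) → 4 DoU from unsaturation.
Total DoU = 1 + 4 = 5.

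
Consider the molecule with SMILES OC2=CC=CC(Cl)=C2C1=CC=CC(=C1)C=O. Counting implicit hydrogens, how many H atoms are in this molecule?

Walk through each heavy atom and fill implicit hydrogens from standard valence (C 4, N 3, O 2, S 2, halogen 1):
  atom 1: O, bond orders sum to 1 (valence 2) → 1 H
  atom 2: C, bond orders sum to 4 (valence 4) → 0 H
  atom 3: C, bond orders sum to 3 (valence 4) → 1 H
  atom 4: C, bond orders sum to 3 (valence 4) → 1 H
  atom 5: C, bond orders sum to 3 (valence 4) → 1 H
  atom 6: C, bond orders sum to 4 (valence 4) → 0 H
  atom 7: Cl (halogen, monovalent) → 0 H
  atom 8: C, bond orders sum to 4 (valence 4) → 0 H
  atom 9: C, bond orders sum to 4 (valence 4) → 0 H
  atom 10: C, bond orders sum to 3 (valence 4) → 1 H
  atom 11: C, bond orders sum to 3 (valence 4) → 1 H
  atom 12: C, bond orders sum to 3 (valence 4) → 1 H
  atom 13: C, bond orders sum to 4 (valence 4) → 0 H
  atom 14: C, bond orders sum to 3 (valence 4) → 1 H
  atom 15: C, bond orders sum to 3 (valence 4) → 1 H
  atom 16: O, bond orders sum to 2 (valence 2) → 0 H
Total hydrogens: 9.

9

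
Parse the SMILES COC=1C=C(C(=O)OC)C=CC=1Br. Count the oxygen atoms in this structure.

3

Scan the SMILES for O atoms (remember two-letter symbols like Cl and Br are single atoms).
Oxygen count: 3.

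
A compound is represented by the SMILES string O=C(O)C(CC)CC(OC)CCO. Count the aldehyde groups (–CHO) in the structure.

0

Scan the SMILES for the aldehyde motif — none present.
Groups that are present: 1 carboxylic acid, 1 ether, 1 hydroxyl.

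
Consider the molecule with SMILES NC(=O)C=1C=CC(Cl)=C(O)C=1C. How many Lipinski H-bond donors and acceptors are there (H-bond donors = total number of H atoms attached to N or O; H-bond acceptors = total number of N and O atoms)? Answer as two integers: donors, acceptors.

3, 3

Donors: find every N or O and count the H atoms it carries.
  atom 1 (N): bond orders sum to 1 → 2 H
  atom 3 (O): bond orders sum to 2 → 0 H
  atom 10 (O): bond orders sum to 1 → 1 H
Lipinski HBD = 3.
Acceptors: N atoms = 1, O atoms = 2 → HBA = 3.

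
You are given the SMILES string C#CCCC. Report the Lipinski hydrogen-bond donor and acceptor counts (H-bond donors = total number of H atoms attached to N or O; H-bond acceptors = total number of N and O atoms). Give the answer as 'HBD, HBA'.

Donors: find every N or O and count the H atoms it carries.
  (no N or O atoms present)
Lipinski HBD = 0.
Acceptors: N atoms = 0, O atoms = 0 → HBA = 0.

0, 0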